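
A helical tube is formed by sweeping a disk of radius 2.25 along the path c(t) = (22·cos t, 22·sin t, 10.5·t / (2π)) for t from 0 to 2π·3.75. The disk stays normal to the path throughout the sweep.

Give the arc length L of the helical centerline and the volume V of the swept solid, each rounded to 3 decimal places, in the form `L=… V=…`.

2πR = 2π·22 = 138.230077
per-turn = √(138.230077² + 10.5²) = √(19107.5541 + 110.25) = √19217.8041 = 138.628295
L = 3.75 × 138.628295 = 519.856106
V = π·2.25² × L = 15.904313 × 519.856106 = 8267.954118

L=519.856 V=8267.954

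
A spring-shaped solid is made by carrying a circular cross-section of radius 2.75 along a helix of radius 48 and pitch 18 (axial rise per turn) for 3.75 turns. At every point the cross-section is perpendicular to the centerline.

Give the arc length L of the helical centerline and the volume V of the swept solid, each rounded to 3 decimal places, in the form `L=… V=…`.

2πR = 2π·48 = 301.592895
per-turn = √(301.592895² + 18²) = √(90958.2742 + 324) = √91282.2742 = 302.129565
L = 3.75 × 302.129565 = 1132.985869
V = π·2.75² × L = 23.758294 × 1132.985869 = 26917.811886

L=1132.986 V=26917.812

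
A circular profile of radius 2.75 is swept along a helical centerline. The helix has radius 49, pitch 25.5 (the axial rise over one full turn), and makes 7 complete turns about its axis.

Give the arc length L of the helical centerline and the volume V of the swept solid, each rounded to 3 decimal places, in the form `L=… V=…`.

2πR = 2π·49 = 307.876080
per-turn = √(307.876080² + 25.5²) = √(94787.6807 + 650.25) = √95437.9307 = 308.930301
L = 7 × 308.930301 = 2162.512105
V = π·2.75² × L = 23.758294 × 2162.512105 = 51377.599318

L=2162.512 V=51377.599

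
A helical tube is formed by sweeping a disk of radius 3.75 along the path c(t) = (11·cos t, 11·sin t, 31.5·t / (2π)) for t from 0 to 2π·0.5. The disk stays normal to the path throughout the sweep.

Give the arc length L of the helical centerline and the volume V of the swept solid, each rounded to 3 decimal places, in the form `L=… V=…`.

L=37.977 V=1677.791

2πR = 2π·11 = 69.115038
per-turn = √(69.115038² + 31.5²) = √(4776.8885 + 992.25) = √5769.1385 = 75.954845
L = 0.5 × 75.954845 = 37.977423
V = π·3.75² × L = 44.178647 × 37.977423 = 1677.791138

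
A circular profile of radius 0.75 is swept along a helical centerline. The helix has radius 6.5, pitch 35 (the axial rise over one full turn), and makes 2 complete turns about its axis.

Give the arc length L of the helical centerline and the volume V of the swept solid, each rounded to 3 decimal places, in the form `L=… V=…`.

2πR = 2π·6.5 = 40.840704
per-turn = √(40.840704² + 35²) = √(1667.9631 + 1225) = √2892.9631 = 53.786273
L = 2 × 53.786273 = 107.572546
V = π·0.75² × L = 1.767146 × 107.572546 = 190.096379

L=107.573 V=190.096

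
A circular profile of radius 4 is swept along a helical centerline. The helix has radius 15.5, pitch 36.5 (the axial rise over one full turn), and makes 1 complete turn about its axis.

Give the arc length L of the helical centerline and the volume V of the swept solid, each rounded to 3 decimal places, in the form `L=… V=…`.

L=104.005 V=5227.837

2πR = 2π·15.5 = 97.389372
per-turn = √(97.389372² + 36.5²) = √(9484.6898 + 1332.25) = √10816.9398 = 104.004518
L = 1 × 104.004518 = 104.004518
V = π·4² × L = 50.265482 × 104.004518 = 5227.837291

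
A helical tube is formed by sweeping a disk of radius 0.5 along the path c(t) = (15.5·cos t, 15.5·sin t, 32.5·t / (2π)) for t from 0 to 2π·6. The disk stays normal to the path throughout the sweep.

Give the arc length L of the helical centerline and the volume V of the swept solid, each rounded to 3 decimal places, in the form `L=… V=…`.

2πR = 2π·15.5 = 97.389372
per-turn = √(97.389372² + 32.5²) = √(9484.6898 + 1056.25) = √10540.9398 = 102.669079
L = 6 × 102.669079 = 616.014475
V = π·0.5² × L = 0.785398 × 616.014475 = 483.816638

L=616.014 V=483.817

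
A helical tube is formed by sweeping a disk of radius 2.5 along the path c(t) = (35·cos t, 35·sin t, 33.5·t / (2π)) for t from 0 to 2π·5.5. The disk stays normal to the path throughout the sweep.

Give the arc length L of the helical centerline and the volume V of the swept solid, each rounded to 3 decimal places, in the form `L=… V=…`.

2πR = 2π·35 = 219.911486
per-turn = √(219.911486² + 33.5²) = √(48361.0616 + 1122.25) = √49483.3116 = 222.448447
L = 5.5 × 222.448447 = 1223.466458
V = π·2.5² × L = 19.634954 × 1223.466458 = 24022.707735

L=1223.466 V=24022.708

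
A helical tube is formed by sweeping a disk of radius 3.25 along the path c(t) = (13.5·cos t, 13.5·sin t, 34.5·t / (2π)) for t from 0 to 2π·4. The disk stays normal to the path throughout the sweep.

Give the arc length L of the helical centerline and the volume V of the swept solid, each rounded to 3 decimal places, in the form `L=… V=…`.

2πR = 2π·13.5 = 84.823002
per-turn = √(84.823002² + 34.5²) = √(7194.9416 + 1190.25) = √8385.1916 = 91.570692
L = 4 × 91.570692 = 366.282767
V = π·3.25² × L = 33.183072 × 366.282767 = 12154.387593

L=366.283 V=12154.388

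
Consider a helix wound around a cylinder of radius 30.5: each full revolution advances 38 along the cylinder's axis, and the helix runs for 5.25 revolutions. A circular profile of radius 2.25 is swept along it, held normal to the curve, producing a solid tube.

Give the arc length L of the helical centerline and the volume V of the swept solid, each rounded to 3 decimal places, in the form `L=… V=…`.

L=1025.684 V=16312.798

2πR = 2π·30.5 = 191.637152
per-turn = √(191.637152² + 38²) = √(36724.7980 + 1444) = √38168.7980 = 195.368365
L = 5.25 × 195.368365 = 1025.683915
V = π·2.25² × L = 15.904313 × 1025.683915 = 16312.797833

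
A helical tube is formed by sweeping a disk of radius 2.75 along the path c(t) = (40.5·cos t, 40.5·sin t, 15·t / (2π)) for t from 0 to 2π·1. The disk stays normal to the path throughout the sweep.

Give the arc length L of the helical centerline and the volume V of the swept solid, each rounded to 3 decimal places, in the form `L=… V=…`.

2πR = 2π·40.5 = 254.469005
per-turn = √(254.469005² + 15²) = √(64754.4745 + 225) = √64979.4745 = 254.910719
L = 1 × 254.910719 = 254.910719
V = π·2.75² × L = 23.758294 × 254.910719 = 6056.243910

L=254.911 V=6056.244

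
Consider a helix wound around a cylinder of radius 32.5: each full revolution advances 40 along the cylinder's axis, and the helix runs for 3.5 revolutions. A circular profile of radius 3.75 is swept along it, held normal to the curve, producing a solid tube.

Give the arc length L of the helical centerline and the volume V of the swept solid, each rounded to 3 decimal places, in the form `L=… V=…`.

L=728.295 V=32175.091

2πR = 2π·32.5 = 204.203522
per-turn = √(204.203522² + 40²) = √(41699.0786 + 1600) = √43299.0786 = 208.084306
L = 3.5 × 208.084306 = 728.295073
V = π·3.75² × L = 44.178647 × 728.295073 = 32175.090700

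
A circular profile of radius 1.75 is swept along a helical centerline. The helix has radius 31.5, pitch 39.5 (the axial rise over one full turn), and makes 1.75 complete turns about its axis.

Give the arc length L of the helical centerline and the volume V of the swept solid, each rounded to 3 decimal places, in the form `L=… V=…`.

L=353.191 V=3398.096

2πR = 2π·31.5 = 197.920337
per-turn = √(197.920337² + 39.5²) = √(39172.4599 + 1560.25) = √40732.7099 = 201.823462
L = 1.75 × 201.823462 = 353.191059
V = π·1.75² × L = 9.621128 × 353.191059 = 3398.096209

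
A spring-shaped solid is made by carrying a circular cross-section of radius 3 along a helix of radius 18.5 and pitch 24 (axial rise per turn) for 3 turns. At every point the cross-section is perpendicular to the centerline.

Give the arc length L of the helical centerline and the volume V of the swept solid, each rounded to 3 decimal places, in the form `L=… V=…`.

2πR = 2π·18.5 = 116.238928
per-turn = √(116.238928² + 24²) = √(13511.4884 + 576) = √14087.4884 = 118.690726
L = 3 × 118.690726 = 356.072178
V = π·3² × L = 28.274334 × 356.072178 = 10067.703642

L=356.072 V=10067.704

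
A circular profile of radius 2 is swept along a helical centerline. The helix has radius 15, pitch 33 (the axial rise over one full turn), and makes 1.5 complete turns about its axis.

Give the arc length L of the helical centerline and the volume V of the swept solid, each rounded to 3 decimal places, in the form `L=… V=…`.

2πR = 2π·15 = 94.247780
per-turn = √(94.247780² + 33²) = √(8882.6440 + 1089) = √9971.6440 = 99.858119
L = 1.5 × 99.858119 = 149.787179
V = π·2² × L = 12.566371 × 149.787179 = 1882.281201

L=149.787 V=1882.281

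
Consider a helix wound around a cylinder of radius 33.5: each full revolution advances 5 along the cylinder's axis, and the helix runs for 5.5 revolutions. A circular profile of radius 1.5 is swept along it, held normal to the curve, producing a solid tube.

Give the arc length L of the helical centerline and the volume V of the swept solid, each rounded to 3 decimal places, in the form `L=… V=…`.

L=1158.003 V=8185.444

2πR = 2π·33.5 = 210.486708
per-turn = √(210.486708² + 5²) = √(44304.6542 + 25) = √44329.6542 = 210.546086
L = 5.5 × 210.546086 = 1158.003471
V = π·1.5² × L = 7.068583 × 1158.003471 = 8185.444192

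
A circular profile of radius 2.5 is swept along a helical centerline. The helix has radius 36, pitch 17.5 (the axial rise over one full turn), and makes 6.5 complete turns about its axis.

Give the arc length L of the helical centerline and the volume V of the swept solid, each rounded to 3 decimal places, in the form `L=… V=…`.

2πR = 2π·36 = 226.194671
per-turn = √(226.194671² + 17.5²) = √(51164.0292 + 306.25) = √51470.2792 = 226.870622
L = 6.5 × 226.870622 = 1474.659044
V = π·2.5² × L = 19.634954 × 1474.659044 = 28954.862625

L=1474.659 V=28954.863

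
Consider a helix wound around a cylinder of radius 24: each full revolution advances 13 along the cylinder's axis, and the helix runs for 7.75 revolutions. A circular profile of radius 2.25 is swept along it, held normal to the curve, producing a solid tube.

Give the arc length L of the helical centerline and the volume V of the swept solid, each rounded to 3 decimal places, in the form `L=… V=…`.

L=1173.007 V=18655.873

2πR = 2π·24 = 150.796447
per-turn = √(150.796447² + 13²) = √(22739.5685 + 169) = √22908.5685 = 151.355768
L = 7.75 × 151.355768 = 1173.007203
V = π·2.25² × L = 15.904313 × 1173.007203 = 18655.873481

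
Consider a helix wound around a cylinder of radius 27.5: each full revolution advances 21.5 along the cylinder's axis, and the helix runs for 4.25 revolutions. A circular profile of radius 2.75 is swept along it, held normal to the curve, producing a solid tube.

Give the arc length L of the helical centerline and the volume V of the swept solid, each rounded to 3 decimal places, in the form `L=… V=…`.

2πR = 2π·27.5 = 172.787596
per-turn = √(172.787596² + 21.5²) = √(29855.5533 + 462.25) = √30317.8033 = 174.120083
L = 4.25 × 174.120083 = 740.010353
V = π·2.75² × L = 23.758294 × 740.010353 = 17581.383854

L=740.010 V=17581.384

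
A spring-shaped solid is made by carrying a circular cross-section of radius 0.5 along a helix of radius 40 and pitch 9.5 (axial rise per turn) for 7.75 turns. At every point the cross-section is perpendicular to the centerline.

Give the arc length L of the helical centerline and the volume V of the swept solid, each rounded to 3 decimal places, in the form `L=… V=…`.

L=1949.178 V=1530.881

2πR = 2π·40 = 251.327412
per-turn = √(251.327412² + 9.5²) = √(63165.4682 + 90.25) = √63255.7182 = 251.506895
L = 7.75 × 251.506895 = 1949.178435
V = π·0.5² × L = 0.785398 × 1949.178435 = 1530.881163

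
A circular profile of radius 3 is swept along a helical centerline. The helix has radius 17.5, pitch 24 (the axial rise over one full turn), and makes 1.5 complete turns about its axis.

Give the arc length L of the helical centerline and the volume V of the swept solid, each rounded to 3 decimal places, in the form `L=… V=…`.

L=168.817 V=4773.181

2πR = 2π·17.5 = 109.955743
per-turn = √(109.955743² + 24²) = √(12090.2654 + 576) = √12666.2654 = 112.544504
L = 1.5 × 112.544504 = 168.816756
V = π·3² × L = 28.274334 × 168.816756 = 4773.181326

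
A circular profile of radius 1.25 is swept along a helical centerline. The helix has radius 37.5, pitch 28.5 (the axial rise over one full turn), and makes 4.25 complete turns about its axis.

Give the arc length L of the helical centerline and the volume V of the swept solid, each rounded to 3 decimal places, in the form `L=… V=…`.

L=1008.682 V=4951.354

2πR = 2π·37.5 = 235.619449
per-turn = √(235.619449² + 28.5²) = √(55516.5248 + 812.25) = √56328.7748 = 237.336838
L = 4.25 × 237.336838 = 1008.681562
V = π·1.25² × L = 4.908739 × 1008.681562 = 4951.354040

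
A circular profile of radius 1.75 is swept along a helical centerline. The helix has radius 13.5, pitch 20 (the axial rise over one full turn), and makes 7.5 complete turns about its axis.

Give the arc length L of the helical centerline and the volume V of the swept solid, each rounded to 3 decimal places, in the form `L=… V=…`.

L=653.617 V=6288.535

2πR = 2π·13.5 = 84.823002
per-turn = √(84.823002² + 20²) = √(7194.9416 + 400) = √7594.9416 = 87.148962
L = 7.5 × 87.148962 = 653.617216
V = π·1.75² × L = 9.621128 × 653.617216 = 6288.534575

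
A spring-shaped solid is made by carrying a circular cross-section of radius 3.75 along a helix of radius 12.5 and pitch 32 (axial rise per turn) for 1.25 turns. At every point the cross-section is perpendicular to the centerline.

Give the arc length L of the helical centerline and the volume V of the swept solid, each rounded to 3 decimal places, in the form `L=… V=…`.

2πR = 2π·12.5 = 78.539816
per-turn = √(78.539816² + 32²) = √(6168.5028 + 1024) = √7192.5028 = 84.808624
L = 1.25 × 84.808624 = 106.010780
V = π·3.75² × L = 44.178647 × 106.010780 = 4683.412810

L=106.011 V=4683.413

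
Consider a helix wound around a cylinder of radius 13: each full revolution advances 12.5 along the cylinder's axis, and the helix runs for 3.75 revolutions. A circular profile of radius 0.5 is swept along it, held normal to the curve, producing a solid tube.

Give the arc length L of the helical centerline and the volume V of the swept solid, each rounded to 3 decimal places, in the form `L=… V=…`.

2πR = 2π·13 = 81.681409
per-turn = √(81.681409² + 12.5²) = √(6671.8526 + 156.25) = √6828.1026 = 82.632334
L = 3.75 × 82.632334 = 309.871251
V = π·0.5² × L = 0.785398 × 309.871251 = 243.372312

L=309.871 V=243.372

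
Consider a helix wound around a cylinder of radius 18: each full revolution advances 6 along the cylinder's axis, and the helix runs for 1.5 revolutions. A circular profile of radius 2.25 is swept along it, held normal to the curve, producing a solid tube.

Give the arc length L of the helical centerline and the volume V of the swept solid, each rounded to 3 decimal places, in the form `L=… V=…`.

L=169.885 V=2701.897

2πR = 2π·18 = 113.097336
per-turn = √(113.097336² + 6²) = √(12791.0073 + 36) = √12827.0073 = 113.256379
L = 1.5 × 113.256379 = 169.884568
V = π·2.25² × L = 15.904313 × 169.884568 = 2701.897310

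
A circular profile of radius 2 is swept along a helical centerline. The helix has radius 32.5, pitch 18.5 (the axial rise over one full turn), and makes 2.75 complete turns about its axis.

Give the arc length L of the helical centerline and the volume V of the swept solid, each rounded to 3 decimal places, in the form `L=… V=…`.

2πR = 2π·32.5 = 204.203522
per-turn = √(204.203522² + 18.5²) = √(41699.0786 + 342.25) = √42041.3286 = 205.039822
L = 2.75 × 205.039822 = 563.859510
V = π·2² × L = 12.566371 × 563.859510 = 7085.667582

L=563.860 V=7085.668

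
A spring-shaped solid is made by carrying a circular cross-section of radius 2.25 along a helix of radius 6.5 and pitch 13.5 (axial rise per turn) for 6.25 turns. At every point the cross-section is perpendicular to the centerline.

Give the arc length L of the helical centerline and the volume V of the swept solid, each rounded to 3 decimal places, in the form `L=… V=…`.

2πR = 2π·6.5 = 40.840704
per-turn = √(40.840704² + 13.5²) = √(1667.9631 + 182.25) = √1850.2131 = 43.014104
L = 6.25 × 43.014104 = 268.838150
V = π·2.25² × L = 15.904313 × 268.838150 = 4275.686034

L=268.838 V=4275.686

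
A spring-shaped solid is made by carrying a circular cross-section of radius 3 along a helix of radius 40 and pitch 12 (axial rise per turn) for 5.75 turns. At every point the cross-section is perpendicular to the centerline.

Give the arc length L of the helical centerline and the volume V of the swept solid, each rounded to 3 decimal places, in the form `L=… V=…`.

L=1446.779 V=40906.711

2πR = 2π·40 = 251.327412
per-turn = √(251.327412² + 12²) = √(63165.4682 + 144) = √63309.4682 = 251.613728
L = 5.75 × 251.613728 = 1446.778937
V = π·3² × L = 28.274334 × 1446.778937 = 40906.710706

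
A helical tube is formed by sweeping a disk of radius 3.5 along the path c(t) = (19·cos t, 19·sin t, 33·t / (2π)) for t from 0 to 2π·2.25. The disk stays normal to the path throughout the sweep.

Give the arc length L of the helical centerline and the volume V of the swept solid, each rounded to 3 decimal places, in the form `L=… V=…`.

L=278.680 V=10724.849

2πR = 2π·19 = 119.380521
per-turn = √(119.380521² + 33²) = √(14251.7088 + 1089) = √15340.7088 = 123.857615
L = 2.25 × 123.857615 = 278.679633
V = π·3.5² × L = 38.484510 × 278.679633 = 10724.849140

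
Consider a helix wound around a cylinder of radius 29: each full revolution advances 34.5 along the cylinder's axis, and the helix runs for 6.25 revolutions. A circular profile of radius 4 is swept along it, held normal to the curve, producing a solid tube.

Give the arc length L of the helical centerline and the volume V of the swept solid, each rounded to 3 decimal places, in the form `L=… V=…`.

2πR = 2π·29 = 182.212374
per-turn = √(182.212374² + 34.5²) = √(33201.3492 + 1190.25) = √34391.5992 = 185.449722
L = 6.25 × 185.449722 = 1159.060759
V = π·4² × L = 50.265482 × 1159.060759 = 58260.748268

L=1159.061 V=58260.748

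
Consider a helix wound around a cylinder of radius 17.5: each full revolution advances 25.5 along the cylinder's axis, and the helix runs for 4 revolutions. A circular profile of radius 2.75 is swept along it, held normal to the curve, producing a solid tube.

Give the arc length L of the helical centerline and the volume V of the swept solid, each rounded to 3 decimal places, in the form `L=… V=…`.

L=451.496 V=10726.765

2πR = 2π·17.5 = 109.955743
per-turn = √(109.955743² + 25.5²) = √(12090.2654 + 650.25) = √12740.5154 = 112.873892
L = 4 × 112.873892 = 451.495566
V = π·2.75² × L = 23.758294 × 451.495566 = 10726.764600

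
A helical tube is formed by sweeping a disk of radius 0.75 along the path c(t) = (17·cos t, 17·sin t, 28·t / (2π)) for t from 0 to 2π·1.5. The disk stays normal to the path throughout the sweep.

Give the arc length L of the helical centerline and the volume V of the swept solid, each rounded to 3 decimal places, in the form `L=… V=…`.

L=165.635 V=292.701

2πR = 2π·17 = 106.814150
per-turn = √(106.814150² + 28²) = √(11409.2627 + 784) = √12193.2627 = 110.423108
L = 1.5 × 110.423108 = 165.634661
V = π·0.75² × L = 1.767146 × 165.634661 = 292.700607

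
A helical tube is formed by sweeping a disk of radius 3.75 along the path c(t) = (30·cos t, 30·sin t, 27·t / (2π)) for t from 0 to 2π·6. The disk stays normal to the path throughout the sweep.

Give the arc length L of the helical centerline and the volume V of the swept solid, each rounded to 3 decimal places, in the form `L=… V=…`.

L=1142.517 V=50474.848

2πR = 2π·30 = 188.495559
per-turn = √(188.495559² + 27²) = √(35530.5758 + 729) = √36259.5758 = 190.419473
L = 6 × 190.419473 = 1142.516840
V = π·3.75² × L = 44.178647 × 1142.516840 = 50474.847826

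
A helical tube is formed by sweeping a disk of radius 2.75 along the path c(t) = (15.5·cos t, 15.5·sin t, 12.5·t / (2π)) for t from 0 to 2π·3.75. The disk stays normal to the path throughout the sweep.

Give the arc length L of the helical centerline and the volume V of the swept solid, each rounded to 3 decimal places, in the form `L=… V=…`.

2πR = 2π·15.5 = 97.389372
per-turn = √(97.389372² + 12.5²) = √(9484.6898 + 156.25) = √9640.9398 = 98.188288
L = 3.75 × 98.188288 = 368.206079
V = π·2.75² × L = 23.758294 × 368.206079 = 8747.948432

L=368.206 V=8747.948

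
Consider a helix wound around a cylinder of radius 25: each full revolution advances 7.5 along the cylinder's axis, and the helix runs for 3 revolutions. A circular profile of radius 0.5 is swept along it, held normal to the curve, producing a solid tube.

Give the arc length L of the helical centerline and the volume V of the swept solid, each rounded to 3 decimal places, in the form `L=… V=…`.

2πR = 2π·25 = 157.079633
per-turn = √(157.079633² + 7.5²) = √(24674.0110 + 56.25) = √24730.2610 = 157.258580
L = 3 × 157.258580 = 471.775740
V = π·0.5² × L = 0.785398 × 471.775740 = 370.531800

L=471.776 V=370.532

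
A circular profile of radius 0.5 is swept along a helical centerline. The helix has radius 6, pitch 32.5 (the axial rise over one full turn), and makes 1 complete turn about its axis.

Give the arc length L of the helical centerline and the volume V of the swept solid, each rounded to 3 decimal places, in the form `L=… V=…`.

2πR = 2π·6 = 37.699112
per-turn = √(37.699112² + 32.5²) = √(1421.2230 + 1056.25) = √2477.4730 = 49.774221
L = 1 × 49.774221 = 49.774221
V = π·0.5² × L = 0.785398 × 49.774221 = 39.092581

L=49.774 V=39.093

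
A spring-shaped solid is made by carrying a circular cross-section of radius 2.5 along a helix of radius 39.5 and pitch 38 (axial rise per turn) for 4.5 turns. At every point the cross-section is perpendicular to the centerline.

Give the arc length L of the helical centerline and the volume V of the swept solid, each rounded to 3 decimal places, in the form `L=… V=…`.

2πR = 2π·39.5 = 248.185820
per-turn = √(248.185820² + 38²) = √(61596.2011 + 1444) = √63040.2011 = 251.078078
L = 4.5 × 251.078078 = 1129.851349
V = π·2.5² × L = 19.634954 × 1129.851349 = 22184.579367

L=1129.851 V=22184.579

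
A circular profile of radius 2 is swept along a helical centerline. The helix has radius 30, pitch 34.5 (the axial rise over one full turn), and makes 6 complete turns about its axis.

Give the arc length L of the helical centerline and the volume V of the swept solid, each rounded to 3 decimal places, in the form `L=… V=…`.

L=1149.761 V=14448.319

2πR = 2π·30 = 188.495559
per-turn = √(188.495559² + 34.5²) = √(35530.5758 + 1190.25) = √36720.8258 = 191.626788
L = 6 × 191.626788 = 1149.760727
V = π·2² × L = 12.566371 × 1149.760727 = 14448.319419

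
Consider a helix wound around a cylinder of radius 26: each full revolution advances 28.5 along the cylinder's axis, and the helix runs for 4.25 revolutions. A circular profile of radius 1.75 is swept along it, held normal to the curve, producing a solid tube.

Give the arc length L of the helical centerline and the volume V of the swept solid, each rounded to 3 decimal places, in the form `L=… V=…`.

2πR = 2π·26 = 163.362818
per-turn = √(163.362818² + 28.5²) = √(26687.4103 + 812.25) = √27499.6603 = 165.830215
L = 4.25 × 165.830215 = 704.778415
V = π·1.75² × L = 9.621128 × 704.778415 = 6780.762991

L=704.778 V=6780.763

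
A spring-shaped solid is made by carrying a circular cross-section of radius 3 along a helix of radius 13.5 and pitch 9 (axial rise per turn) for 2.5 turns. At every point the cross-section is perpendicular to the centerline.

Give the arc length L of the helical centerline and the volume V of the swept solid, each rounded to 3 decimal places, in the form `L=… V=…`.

2πR = 2π·13.5 = 84.823002
per-turn = √(84.823002² + 9²) = √(7194.9416 + 81) = √7275.9416 = 85.299130
L = 2.5 × 85.299130 = 213.247825
V = π·3² × L = 28.274334 × 213.247825 = 6029.440216

L=213.248 V=6029.440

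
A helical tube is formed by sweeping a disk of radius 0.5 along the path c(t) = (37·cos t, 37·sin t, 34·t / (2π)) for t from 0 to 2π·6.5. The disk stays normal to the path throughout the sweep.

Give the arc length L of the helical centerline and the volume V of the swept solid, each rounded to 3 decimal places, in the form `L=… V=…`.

L=1527.181 V=1199.445

2πR = 2π·37 = 232.477856
per-turn = √(232.477856² + 34²) = √(54045.9537 + 1156) = √55201.9537 = 234.950960
L = 6.5 × 234.950960 = 1527.181241
V = π·0.5² × L = 0.785398 × 1527.181241 = 1199.445342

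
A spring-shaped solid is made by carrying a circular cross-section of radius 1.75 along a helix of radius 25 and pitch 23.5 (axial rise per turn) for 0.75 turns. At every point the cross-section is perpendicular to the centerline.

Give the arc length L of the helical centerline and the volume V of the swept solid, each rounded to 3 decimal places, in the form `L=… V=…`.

2πR = 2π·25 = 157.079633
per-turn = √(157.079633² + 23.5²) = √(24674.0110 + 552.25) = √25226.2610 = 158.827772
L = 0.75 × 158.827772 = 119.120829
V = π·1.75² × L = 9.621128 × 119.120829 = 1146.076680

L=119.121 V=1146.077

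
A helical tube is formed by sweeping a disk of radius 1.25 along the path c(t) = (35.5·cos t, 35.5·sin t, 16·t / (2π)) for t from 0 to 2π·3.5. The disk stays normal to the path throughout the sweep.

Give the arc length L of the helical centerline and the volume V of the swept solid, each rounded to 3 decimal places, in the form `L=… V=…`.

2πR = 2π·35.5 = 223.053078
per-turn = √(223.053078² + 16²) = √(49752.6758 + 256) = √50008.6758 = 223.626197
L = 3.5 × 223.626197 = 782.691688
V = π·1.25² × L = 4.908739 × 782.691688 = 3842.028839

L=782.692 V=3842.029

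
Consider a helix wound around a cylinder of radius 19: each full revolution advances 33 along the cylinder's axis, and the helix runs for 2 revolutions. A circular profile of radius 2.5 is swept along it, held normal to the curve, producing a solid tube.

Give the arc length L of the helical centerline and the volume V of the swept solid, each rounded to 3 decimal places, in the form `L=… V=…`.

L=247.715 V=4863.877

2πR = 2π·19 = 119.380521
per-turn = √(119.380521² + 33²) = √(14251.7088 + 1089) = √15340.7088 = 123.857615
L = 2 × 123.857615 = 247.715230
V = π·2.5² × L = 19.634954 × 247.715230 = 4863.877161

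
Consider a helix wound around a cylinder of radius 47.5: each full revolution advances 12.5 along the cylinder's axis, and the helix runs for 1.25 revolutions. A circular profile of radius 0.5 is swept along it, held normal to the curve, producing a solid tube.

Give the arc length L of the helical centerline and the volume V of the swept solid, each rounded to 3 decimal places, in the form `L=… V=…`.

2πR = 2π·47.5 = 298.451302
per-turn = √(298.451302² + 12.5²) = √(89073.1797 + 156.25) = √89229.4297 = 298.712955
L = 1.25 × 298.712955 = 373.391194
V = π·0.5² × L = 0.785398 × 373.391194 = 293.260758

L=373.391 V=293.261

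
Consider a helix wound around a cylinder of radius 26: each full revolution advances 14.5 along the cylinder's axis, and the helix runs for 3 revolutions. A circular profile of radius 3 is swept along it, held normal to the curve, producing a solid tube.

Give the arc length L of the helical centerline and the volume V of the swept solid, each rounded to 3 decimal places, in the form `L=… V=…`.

L=492.015 V=13911.402

2πR = 2π·26 = 163.362818
per-turn = √(163.362818² + 14.5²) = √(26687.4103 + 210.25) = √26897.6603 = 164.005062
L = 3 × 164.005062 = 492.015185
V = π·3² × L = 28.274334 × 492.015185 = 13911.401628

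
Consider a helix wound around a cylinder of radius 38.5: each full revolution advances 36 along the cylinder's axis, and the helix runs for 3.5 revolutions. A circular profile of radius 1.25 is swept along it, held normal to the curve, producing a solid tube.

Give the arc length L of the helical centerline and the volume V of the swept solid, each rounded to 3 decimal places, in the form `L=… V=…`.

2πR = 2π·38.5 = 241.902634
per-turn = √(241.902634² + 36²) = √(58516.8845 + 1296) = √59812.8845 = 244.566728
L = 3.5 × 244.566728 = 855.983548
V = π·1.25² × L = 4.908739 × 855.983548 = 4201.799417

L=855.984 V=4201.799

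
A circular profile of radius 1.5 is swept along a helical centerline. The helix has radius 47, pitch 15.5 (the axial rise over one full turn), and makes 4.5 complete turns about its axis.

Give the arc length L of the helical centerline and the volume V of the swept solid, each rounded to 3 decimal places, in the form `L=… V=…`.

2πR = 2π·47 = 295.309709
per-turn = √(295.309709² + 15.5²) = √(87207.8245 + 240.25) = √87448.0745 = 295.716206
L = 4.5 × 295.716206 = 1330.722927
V = π·1.5² × L = 7.068583 × 1330.722927 = 9406.326086

L=1330.723 V=9406.326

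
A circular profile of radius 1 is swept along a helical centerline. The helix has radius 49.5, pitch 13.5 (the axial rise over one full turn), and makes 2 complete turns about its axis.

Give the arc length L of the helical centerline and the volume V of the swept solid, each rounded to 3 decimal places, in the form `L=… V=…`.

L=622.621 V=1956.022

2πR = 2π·49.5 = 311.017673
per-turn = √(311.017673² + 13.5²) = √(96731.9927 + 182.25) = √96914.2427 = 311.310525
L = 2 × 311.310525 = 622.621049
V = π·1² × L = 3.141593 × 622.621049 = 1956.021714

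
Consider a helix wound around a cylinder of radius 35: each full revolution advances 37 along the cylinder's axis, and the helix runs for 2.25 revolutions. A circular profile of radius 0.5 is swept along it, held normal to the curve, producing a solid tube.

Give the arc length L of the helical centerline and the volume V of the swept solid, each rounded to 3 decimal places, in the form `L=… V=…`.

2πR = 2π·35 = 219.911486
per-turn = √(219.911486² + 37²) = √(48361.0616 + 1369) = √49730.0616 = 223.002380
L = 2.25 × 223.002380 = 501.755355
V = π·0.5² × L = 0.785398 × 501.755355 = 394.077735

L=501.755 V=394.078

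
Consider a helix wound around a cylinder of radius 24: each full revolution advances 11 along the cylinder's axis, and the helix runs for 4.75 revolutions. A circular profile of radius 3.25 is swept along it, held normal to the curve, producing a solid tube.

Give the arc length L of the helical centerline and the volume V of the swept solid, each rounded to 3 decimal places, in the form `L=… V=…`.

L=718.186 V=23831.628

2πR = 2π·24 = 150.796447
per-turn = √(150.796447² + 11²) = √(22739.5685 + 121) = √22860.5685 = 151.197118
L = 4.75 × 151.197118 = 718.186311
V = π·3.25² × L = 33.183072 × 718.186311 = 23831.628366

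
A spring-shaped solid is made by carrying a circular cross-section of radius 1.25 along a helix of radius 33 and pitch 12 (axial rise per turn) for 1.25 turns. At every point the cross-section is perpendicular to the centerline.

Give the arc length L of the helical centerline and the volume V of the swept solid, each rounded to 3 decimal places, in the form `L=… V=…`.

L=259.615 V=1274.383

2πR = 2π·33 = 207.345115
per-turn = √(207.345115² + 12²) = √(42991.9968 + 144) = √43135.9968 = 207.692072
L = 1.25 × 207.692072 = 259.615090
V = π·1.25² × L = 4.908739 × 259.615090 = 1274.382593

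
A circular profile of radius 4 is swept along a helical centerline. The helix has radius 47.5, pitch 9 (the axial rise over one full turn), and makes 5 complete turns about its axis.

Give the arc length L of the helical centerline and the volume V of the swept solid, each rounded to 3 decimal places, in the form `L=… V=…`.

L=1492.935 V=75043.091

2πR = 2π·47.5 = 298.451302
per-turn = √(298.451302² + 9²) = √(89073.1797 + 81) = √89154.1797 = 298.586972
L = 5 × 298.586972 = 1492.934859
V = π·4² × L = 50.265482 × 1492.934859 = 75043.090961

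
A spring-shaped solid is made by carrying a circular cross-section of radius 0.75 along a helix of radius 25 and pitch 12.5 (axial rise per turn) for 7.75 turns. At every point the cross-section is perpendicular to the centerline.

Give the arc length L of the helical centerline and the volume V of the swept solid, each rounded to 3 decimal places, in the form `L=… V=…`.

2πR = 2π·25 = 157.079633
per-turn = √(157.079633² + 12.5²) = √(24674.0110 + 156.25) = √24830.2610 = 157.576207
L = 7.75 × 157.576207 = 1221.215604
V = π·0.75² × L = 1.767146 × 1221.215604 = 2158.066108

L=1221.216 V=2158.066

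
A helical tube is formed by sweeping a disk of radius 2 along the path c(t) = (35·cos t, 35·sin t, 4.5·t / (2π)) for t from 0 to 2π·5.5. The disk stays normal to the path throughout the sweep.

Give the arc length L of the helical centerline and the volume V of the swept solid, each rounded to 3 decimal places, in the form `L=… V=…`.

2πR = 2π·35 = 219.911486
per-turn = √(219.911486² + 4.5²) = √(48361.0616 + 20.25) = √48381.3116 = 219.957522
L = 5.5 × 219.957522 = 1209.766372
V = π·2² × L = 12.566371 × 1209.766372 = 15202.372587

L=1209.766 V=15202.373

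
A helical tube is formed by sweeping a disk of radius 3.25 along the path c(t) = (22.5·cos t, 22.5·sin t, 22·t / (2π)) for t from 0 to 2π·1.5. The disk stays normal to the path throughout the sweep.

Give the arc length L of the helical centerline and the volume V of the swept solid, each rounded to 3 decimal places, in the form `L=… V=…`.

L=214.610 V=7121.414

2πR = 2π·22.5 = 141.371669
per-turn = √(141.371669² + 22²) = √(19985.9489 + 484) = √20469.9489 = 143.073229
L = 1.5 × 143.073229 = 214.609844
V = π·3.25² × L = 33.183072 × 214.609844 = 7121.413985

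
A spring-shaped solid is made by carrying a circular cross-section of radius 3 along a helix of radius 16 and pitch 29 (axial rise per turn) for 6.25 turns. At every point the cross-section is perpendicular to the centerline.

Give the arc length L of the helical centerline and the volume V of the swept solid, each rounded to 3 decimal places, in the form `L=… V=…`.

2πR = 2π·16 = 100.530965
per-turn = √(100.530965² + 29²) = √(10106.4749 + 841) = √10947.4749 = 104.630182
L = 6.25 × 104.630182 = 653.938635
V = π·3² × L = 28.274334 × 653.938635 = 18489.679309

L=653.939 V=18489.679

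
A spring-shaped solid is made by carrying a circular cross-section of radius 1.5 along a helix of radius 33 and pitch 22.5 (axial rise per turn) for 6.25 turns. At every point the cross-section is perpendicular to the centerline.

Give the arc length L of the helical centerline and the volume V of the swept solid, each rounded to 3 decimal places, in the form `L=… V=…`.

L=1303.515 V=9214.002

2πR = 2π·33 = 207.345115
per-turn = √(207.345115² + 22.5²) = √(42991.9968 + 506.25) = √43498.2468 = 208.562333
L = 6.25 × 208.562333 = 1303.514582
V = π·1.5² × L = 7.068583 × 1303.514582 = 9214.001625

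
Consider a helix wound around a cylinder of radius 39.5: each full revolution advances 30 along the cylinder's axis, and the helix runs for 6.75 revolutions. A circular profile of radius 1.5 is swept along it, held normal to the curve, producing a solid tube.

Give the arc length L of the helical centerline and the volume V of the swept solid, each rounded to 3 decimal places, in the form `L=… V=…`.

2πR = 2π·39.5 = 248.185820
per-turn = √(248.185820² + 30²) = √(61596.2011 + 900) = √62496.2011 = 249.992402
L = 6.75 × 249.992402 = 1687.448714
V = π·1.5² × L = 7.068583 × 1687.448714 = 11927.872085

L=1687.449 V=11927.872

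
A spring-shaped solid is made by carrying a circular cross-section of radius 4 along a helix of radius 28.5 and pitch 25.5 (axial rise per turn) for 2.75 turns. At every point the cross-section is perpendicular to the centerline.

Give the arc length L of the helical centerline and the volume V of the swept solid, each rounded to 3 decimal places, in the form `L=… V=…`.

2πR = 2π·28.5 = 179.070781
per-turn = √(179.070781² + 25.5²) = √(32066.3447 + 650.25) = √32716.5947 = 180.877292
L = 2.75 × 180.877292 = 497.412553
V = π·4² × L = 50.265482 × 497.412553 = 25002.681933

L=497.413 V=25002.682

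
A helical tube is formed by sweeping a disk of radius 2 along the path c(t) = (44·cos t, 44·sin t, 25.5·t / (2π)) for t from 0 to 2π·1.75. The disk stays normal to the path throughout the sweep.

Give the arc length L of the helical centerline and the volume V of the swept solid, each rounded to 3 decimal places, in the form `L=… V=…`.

L=485.859 V=6105.484

2πR = 2π·44 = 276.460154
per-turn = √(276.460154² + 25.5²) = √(76430.2165 + 650.25) = √77080.4665 = 277.633691
L = 1.75 × 277.633691 = 485.858960
V = π·2² × L = 12.566371 × 485.858960 = 6105.483752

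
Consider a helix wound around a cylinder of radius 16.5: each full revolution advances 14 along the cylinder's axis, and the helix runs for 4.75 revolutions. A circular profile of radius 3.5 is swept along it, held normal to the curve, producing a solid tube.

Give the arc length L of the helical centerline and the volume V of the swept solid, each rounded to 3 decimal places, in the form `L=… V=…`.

L=496.914 V=19123.510

2πR = 2π·16.5 = 103.672558
per-turn = √(103.672558² + 14²) = √(10747.9992 + 196) = √10943.9992 = 104.613571
L = 4.75 × 104.613571 = 496.914461
V = π·3.5² × L = 38.484510 × 496.914461 = 19123.509556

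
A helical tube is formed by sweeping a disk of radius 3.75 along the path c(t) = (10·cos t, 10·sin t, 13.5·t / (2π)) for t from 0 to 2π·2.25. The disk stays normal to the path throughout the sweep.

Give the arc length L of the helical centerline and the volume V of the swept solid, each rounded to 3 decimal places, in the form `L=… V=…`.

2πR = 2π·10 = 62.831853
per-turn = √(62.831853² + 13.5²) = √(3947.8418 + 182.25) = √4130.0918 = 64.265790
L = 2.25 × 64.265790 = 144.598027
V = π·3.75² × L = 44.178647 × 144.598027 = 6388.145166

L=144.598 V=6388.145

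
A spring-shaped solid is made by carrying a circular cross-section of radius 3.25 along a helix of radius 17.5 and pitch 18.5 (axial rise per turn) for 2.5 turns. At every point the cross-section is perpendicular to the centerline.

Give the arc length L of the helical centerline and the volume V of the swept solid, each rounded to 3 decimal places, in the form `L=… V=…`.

L=278.753 V=9249.880

2πR = 2π·17.5 = 109.955743
per-turn = √(109.955743² + 18.5²) = √(12090.2654 + 342.25) = √12432.5154 = 111.501190
L = 2.5 × 111.501190 = 278.752975
V = π·3.25² × L = 33.183072 × 278.752975 = 9249.880160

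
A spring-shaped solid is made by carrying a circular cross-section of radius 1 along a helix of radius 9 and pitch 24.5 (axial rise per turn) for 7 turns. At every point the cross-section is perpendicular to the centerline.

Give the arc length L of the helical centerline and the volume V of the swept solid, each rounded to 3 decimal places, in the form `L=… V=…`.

L=431.396 V=1355.269

2πR = 2π·9 = 56.548668
per-turn = √(56.548668² + 24.5²) = √(3197.7518 + 600.25) = √3798.0018 = 61.627931
L = 7 × 61.627931 = 431.395514
V = π·1² × L = 3.141593 × 431.395514 = 1355.268977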